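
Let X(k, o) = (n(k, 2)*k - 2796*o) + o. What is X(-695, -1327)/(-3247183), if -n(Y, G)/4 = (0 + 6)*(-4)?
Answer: -3642245/3247183 ≈ -1.1217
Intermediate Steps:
n(Y, G) = 96 (n(Y, G) = -4*(0 + 6)*(-4) = -24*(-4) = -4*(-24) = 96)
X(k, o) = -2795*o + 96*k (X(k, o) = (96*k - 2796*o) + o = (-2796*o + 96*k) + o = -2795*o + 96*k)
X(-695, -1327)/(-3247183) = (-2795*(-1327) + 96*(-695))/(-3247183) = (3708965 - 66720)*(-1/3247183) = 3642245*(-1/3247183) = -3642245/3247183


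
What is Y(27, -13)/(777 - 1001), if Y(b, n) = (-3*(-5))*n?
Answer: 195/224 ≈ 0.87054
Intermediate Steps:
Y(b, n) = 15*n
Y(27, -13)/(777 - 1001) = (15*(-13))/(777 - 1001) = -195/(-224) = -195*(-1/224) = 195/224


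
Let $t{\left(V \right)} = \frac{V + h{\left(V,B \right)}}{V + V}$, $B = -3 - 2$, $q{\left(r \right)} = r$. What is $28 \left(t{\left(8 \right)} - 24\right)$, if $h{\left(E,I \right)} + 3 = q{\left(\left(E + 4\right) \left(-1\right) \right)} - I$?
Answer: $- \frac{1351}{2} \approx -675.5$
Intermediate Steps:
$B = -5$ ($B = -3 - 2 = -5$)
$h{\left(E,I \right)} = -7 - E - I$ ($h{\left(E,I \right)} = -3 - \left(I - \left(E + 4\right) \left(-1\right)\right) = -3 - \left(I - \left(4 + E\right) \left(-1\right)\right) = -3 - \left(4 + E + I\right) = -7 - E - I$)
$t{\left(V \right)} = - \frac{1}{V}$ ($t{\left(V \right)} = \frac{V - \left(2 + V\right)}{V + V} = \frac{V - \left(2 + V\right)}{2 V} = \left(V - \left(2 + V\right)\right) \frac{1}{2 V} = - 2 \frac{1}{2 V} = - \frac{1}{V}$)
$28 \left(t{\left(8 \right)} - 24\right) = 28 \left(- \frac{1}{8} - 24\right) = 28 \left(- \frac{193}{8}\right) = - \frac{1351}{2}$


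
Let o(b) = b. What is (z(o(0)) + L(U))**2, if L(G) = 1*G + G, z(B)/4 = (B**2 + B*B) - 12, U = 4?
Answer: 1600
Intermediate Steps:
z(B) = -48 + 8*B**2 (z(B) = 4*((B**2 + B*B) - 12) = 4*((B**2 + B**2) - 12) = 4*(2*B**2 - 12) = 4*(-12 + 2*B**2) = -48 + 8*B**2)
L(G) = 2*G (L(G) = G + G = 2*G)
(z(o(0)) + L(U))**2 = ((-48 + 8*0**2) + 2*4)**2 = ((-48 + 8*0) + 8)**2 = ((-48 + 0) + 8)**2 = (-48 + 8)**2 = (-40)**2 = 1600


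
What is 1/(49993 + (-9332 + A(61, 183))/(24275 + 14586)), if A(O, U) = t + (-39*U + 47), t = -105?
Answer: 38861/1942761446 ≈ 2.0003e-5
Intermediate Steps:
A(O, U) = -58 - 39*U (A(O, U) = -105 + (-39*U + 47) = -105 + (47 - 39*U) = -58 - 39*U)
1/(49993 + (-9332 + A(61, 183))/(24275 + 14586)) = 1/(49993 + (-9332 + (-58 - 39*183))/(24275 + 14586)) = 1/(49993 + (-9332 + (-58 - 7137))/38861) = 1/(49993 + (-9332 - 7195)*(1/38861)) = 1/(49993 - 16527*1/38861) = 1/(49993 - 16527/38861) = 1/(1942761446/38861) = 38861/1942761446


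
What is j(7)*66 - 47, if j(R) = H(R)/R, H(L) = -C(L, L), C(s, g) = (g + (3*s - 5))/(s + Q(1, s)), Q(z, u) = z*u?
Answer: -3062/49 ≈ -62.490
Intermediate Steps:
Q(z, u) = u*z
C(s, g) = (-5 + g + 3*s)/(2*s) (C(s, g) = (g + (3*s - 5))/(s + s*1) = (g + (-5 + 3*s))/(s + s) = (-5 + g + 3*s)/((2*s)) = (-5 + g + 3*s)*(1/(2*s)) = (-5 + g + 3*s)/(2*s))
H(L) = -(-5 + 4*L)/(2*L) (H(L) = -(-5 + L + 3*L)/(2*L) = -(-5 + 4*L)/(2*L))
j(R) = (-2 + 5/(2*R))/R
j(7)*66 - 47 = ((½)*(5 - 4*7)/7²)*66 - 47 = ((½)*(1/49)*(5 - 28))*66 - 47 = ((½)*(1/49)*(-23))*66 - 47 = -23/98*66 - 47 = -759/49 - 47 = -3062/49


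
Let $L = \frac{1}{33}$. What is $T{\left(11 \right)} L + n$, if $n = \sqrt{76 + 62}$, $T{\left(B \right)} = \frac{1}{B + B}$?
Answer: $\frac{1}{726} + \sqrt{138} \approx 11.749$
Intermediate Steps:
$T{\left(B \right)} = \frac{1}{2 B}$
$n = \sqrt{138} \approx 11.747$
$L = \frac{1}{33} \approx 0.030303$
$T{\left(11 \right)} L + n = \frac{1}{2 \cdot 11} \cdot \frac{1}{33} + \sqrt{138} = \frac{1}{2} \cdot \frac{1}{11} \cdot \frac{1}{33} + \sqrt{138} = \frac{1}{22} \cdot \frac{1}{33} + \sqrt{138} = \frac{1}{726} + \sqrt{138}$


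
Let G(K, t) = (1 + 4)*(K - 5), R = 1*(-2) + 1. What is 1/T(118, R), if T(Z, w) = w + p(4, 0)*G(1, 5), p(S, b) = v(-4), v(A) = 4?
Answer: -1/81 ≈ -0.012346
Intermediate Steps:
p(S, b) = 4
R = -1 (R = -2 + 1 = -1)
G(K, t) = -25 + 5*K (G(K, t) = 5*(-5 + K) = -25 + 5*K)
T(Z, w) = -80 + w (T(Z, w) = w + 4*(-25 + 5*1) = w + 4*(-25 + 5) = w + 4*(-20) = w - 80 = -80 + w)
1/T(118, R) = 1/(-80 - 1) = 1/(-81) = -1/81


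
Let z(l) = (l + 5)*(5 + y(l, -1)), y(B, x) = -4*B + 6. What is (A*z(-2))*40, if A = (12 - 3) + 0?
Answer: 20520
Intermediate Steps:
y(B, x) = 6 - 4*B
z(l) = (5 + l)*(11 - 4*l) (z(l) = (l + 5)*(5 + (6 - 4*l)) = (5 + l)*(11 - 4*l))
A = 9 (A = 9 + 0 = 9)
(A*z(-2))*40 = (9*(55 - 9*(-2) - 4*(-2)²))*40 = (9*(55 + 18 - 4*4))*40 = (9*(55 + 18 - 16))*40 = (9*57)*40 = 513*40 = 20520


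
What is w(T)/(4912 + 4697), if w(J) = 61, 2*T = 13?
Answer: 61/9609 ≈ 0.0063482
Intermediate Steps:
T = 13/2 (T = (½)*13 = 13/2 ≈ 6.5000)
w(T)/(4912 + 4697) = 61/(4912 + 4697) = 61/9609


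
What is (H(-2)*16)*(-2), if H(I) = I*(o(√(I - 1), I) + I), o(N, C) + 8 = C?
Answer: -768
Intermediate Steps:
o(N, C) = -8 + C
H(I) = I*(-8 + 2*I) (H(I) = I*((-8 + I) + I) = I*(-8 + 2*I))
(H(-2)*16)*(-2) = ((2*(-2)*(-4 - 2))*16)*(-2) = ((2*(-2)*(-6))*16)*(-2) = (24*16)*(-2) = 384*(-2) = -768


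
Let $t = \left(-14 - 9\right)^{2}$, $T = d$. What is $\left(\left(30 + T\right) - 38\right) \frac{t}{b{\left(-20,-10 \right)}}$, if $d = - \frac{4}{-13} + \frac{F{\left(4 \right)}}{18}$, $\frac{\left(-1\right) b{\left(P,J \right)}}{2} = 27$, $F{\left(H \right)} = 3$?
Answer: $\frac{310523}{4212} \approx 73.723$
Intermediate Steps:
$b{\left(P,J \right)} = -54$ ($b{\left(P,J \right)} = \left(-2\right) 27 = -54$)
$d = \frac{37}{78}$ ($d = - \frac{4}{-13} + \frac{3}{18} = \left(-4\right) \left(- \frac{1}{13}\right) + 3 \cdot \frac{1}{18} = \frac{4}{13} + \frac{1}{6} = \frac{37}{78} \approx 0.47436$)
$T = \frac{37}{78} \approx 0.47436$
$t = 529$ ($t = \left(-23\right)^{2} = 529$)
$\left(\left(30 + T\right) - 38\right) \frac{t}{b{\left(-20,-10 \right)}} = \left(\left(30 + \frac{37}{78}\right) - 38\right) \frac{529}{-54} = \left(\frac{2377}{78} - 38\right) 529 \left(- \frac{1}{54}\right) = \left(- \frac{587}{78}\right) \left(- \frac{529}{54}\right) = \frac{310523}{4212}$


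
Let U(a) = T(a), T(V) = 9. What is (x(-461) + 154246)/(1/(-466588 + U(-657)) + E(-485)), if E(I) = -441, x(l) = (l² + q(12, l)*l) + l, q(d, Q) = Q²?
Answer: 9108170310325/41152268 ≈ 2.2133e+5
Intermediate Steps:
U(a) = 9
x(l) = l + l² + l³ (x(l) = (l² + l²*l) + l = (l² + l³) + l = l + l² + l³)
(x(-461) + 154246)/(1/(-466588 + U(-657)) + E(-485)) = (-461*(1 - 461 + (-461)²) + 154246)/(1/(-466588 + 9) - 441) = (-461*(1 - 461 + 212521) + 154246)/(1/(-466579) - 441) = (-461*212061 + 154246)/(-1/466579 - 441) = (-97760121 + 154246)/(-205761340/466579) = -97605875*(-466579/205761340) = 9108170310325/41152268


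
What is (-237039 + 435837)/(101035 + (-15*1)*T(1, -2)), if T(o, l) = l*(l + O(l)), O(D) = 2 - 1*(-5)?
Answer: 198798/101185 ≈ 1.9647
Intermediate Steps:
O(D) = 7 (O(D) = 2 + 5 = 7)
T(o, l) = l*(7 + l) (T(o, l) = l*(l + 7) = l*(7 + l))
(-237039 + 435837)/(101035 + (-15*1)*T(1, -2)) = (-237039 + 435837)/(101035 + (-15*1)*(-2*(7 - 2))) = 198798/(101035 - (-30)*5) = 198798/(101035 - 15*(-10)) = 198798/(101035 + 150) = 198798/101185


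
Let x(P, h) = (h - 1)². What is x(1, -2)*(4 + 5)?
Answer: 81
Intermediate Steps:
x(P, h) = (-1 + h)²
x(1, -2)*(4 + 5) = (-1 - 2)²*(4 + 5) = (-3)²*9 = 9*9 = 81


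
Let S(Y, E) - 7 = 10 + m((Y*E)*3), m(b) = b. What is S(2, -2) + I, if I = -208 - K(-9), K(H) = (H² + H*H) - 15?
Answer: -350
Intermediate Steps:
K(H) = -15 + 2*H² (K(H) = (H² + H²) - 15 = 2*H² - 15 = -15 + 2*H²)
S(Y, E) = 17 + 3*E*Y (S(Y, E) = 7 + (10 + (Y*E)*3) = 7 + (10 + (E*Y)*3) = 7 + (10 + 3*E*Y) = 17 + 3*E*Y)
I = -355 (I = -208 - (-15 + 2*(-9)²) = -208 - (-15 + 2*81) = -208 - (-15 + 162) = -208 - 1*147 = -208 - 147 = -355)
S(2, -2) + I = (17 + 3*(-2)*2) - 355 = (17 - 12) - 355 = 5 - 355 = -350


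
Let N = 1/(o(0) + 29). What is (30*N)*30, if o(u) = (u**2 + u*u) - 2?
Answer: 100/3 ≈ 33.333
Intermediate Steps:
o(u) = -2 + 2*u**2 (o(u) = (u**2 + u**2) - 2 = 2*u**2 - 2 = -2 + 2*u**2)
N = 1/27 (N = 1/((-2 + 2*0**2) + 29) = 1/((-2 + 2*0) + 29) = 1/((-2 + 0) + 29) = 1/(-2 + 29) = 1/27 ≈ 0.037037)
(30*N)*30 = (30*(1/27))*30 = (10/9)*30 = 100/3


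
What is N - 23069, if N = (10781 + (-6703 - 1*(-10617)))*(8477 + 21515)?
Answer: 440709371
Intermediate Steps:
N = 440732440 (N = (10781 + (-6703 + 10617))*29992 = (10781 + 3914)*29992 = 14695*29992 = 440732440)
N - 23069 = 440732440 - 23069 = 440709371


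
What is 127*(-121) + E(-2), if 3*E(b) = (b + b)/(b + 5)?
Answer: -138307/9 ≈ -15367.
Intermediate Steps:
E(b) = 2*b/(3*(5 + b)) (E(b) = ((b + b)/(b + 5))/3 = ((2*b)/(5 + b))/3 = (2*b/(5 + b))/3 = 2*b/(3*(5 + b)))
127*(-121) + E(-2) = 127*(-121) + (⅔)*(-2)/(5 - 2) = -15367 + (⅔)*(-2)/3 = -15367 + (⅔)*(-2)*(⅓) = -15367 - 4/9 = -138307/9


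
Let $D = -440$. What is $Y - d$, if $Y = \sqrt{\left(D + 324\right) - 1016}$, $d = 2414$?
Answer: $-2414 + 2 i \sqrt{283} \approx -2414.0 + 33.645 i$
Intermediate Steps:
$Y = 2 i \sqrt{283}$ ($Y = \sqrt{\left(-440 + 324\right) - 1016} = \sqrt{-116 - 1016} = \sqrt{-1132} = 2 i \sqrt{283} \approx 33.645 i$)
$Y - d = 2 i \sqrt{283} - 2414 = -2414 + 2 i \sqrt{283}$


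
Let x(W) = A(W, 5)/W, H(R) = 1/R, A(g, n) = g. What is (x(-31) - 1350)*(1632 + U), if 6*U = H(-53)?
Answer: -700097275/318 ≈ -2.2016e+6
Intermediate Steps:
U = -1/318 (U = (⅙)/(-53) = (⅙)*(-1/53) = -1/318 ≈ -0.0031447)
x(W) = 1 (x(W) = W/W = 1)
(x(-31) - 1350)*(1632 + U) = (1 - 1350)*(1632 - 1/318) = -1349*518975/318 = -700097275/318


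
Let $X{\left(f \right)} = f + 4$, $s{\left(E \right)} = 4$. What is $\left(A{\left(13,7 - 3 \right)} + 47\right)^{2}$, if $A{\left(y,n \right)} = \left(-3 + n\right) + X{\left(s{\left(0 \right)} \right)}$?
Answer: $3136$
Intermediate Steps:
$X{\left(f \right)} = 4 + f$
$A{\left(y,n \right)} = 5 + n$ ($A{\left(y,n \right)} = \left(-3 + n\right) + \left(4 + 4\right) = \left(-3 + n\right) + 8 = 5 + n$)
$\left(A{\left(13,7 - 3 \right)} + 47\right)^{2} = \left(\left(5 + \left(7 - 3\right)\right) + 47\right)^{2} = \left(\left(5 + 4\right) + 47\right)^{2} = \left(9 + 47\right)^{2} = 56^{2} = 3136$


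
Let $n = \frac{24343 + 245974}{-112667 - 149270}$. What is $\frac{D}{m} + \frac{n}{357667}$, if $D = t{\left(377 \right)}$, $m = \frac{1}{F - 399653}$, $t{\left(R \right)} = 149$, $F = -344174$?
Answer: $- \frac{10383264763130118634}{93686220979} \approx -1.1083 \cdot 10^{8}$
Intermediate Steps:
$m = - \frac{1}{743827}$ ($m = \frac{1}{-344174 - 399653} = \frac{1}{-743827} = - \frac{1}{743827} \approx -1.3444 \cdot 10^{-6}$)
$D = 149$
$n = - \frac{270317}{261937}$ ($n = \frac{270317}{-261937} = 270317 \left(- \frac{1}{261937}\right) = - \frac{270317}{261937} \approx -1.032$)
$\frac{D}{m} + \frac{n}{357667} = \frac{149}{- \frac{1}{743827}} - \frac{270317}{261937 \cdot 357667} = 149 \left(-743827\right) - \frac{270317}{93686220979} = -110830223 - \frac{270317}{93686220979} = - \frac{10383264763130118634}{93686220979}$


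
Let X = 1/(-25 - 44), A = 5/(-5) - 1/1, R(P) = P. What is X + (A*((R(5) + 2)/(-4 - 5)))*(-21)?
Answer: -2255/69 ≈ -32.681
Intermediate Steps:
A = -2 (A = 5*(-⅕) - 1*1 = -1 - 1 = -2)
X = -1/69 (X = 1/(-69) = -1/69 ≈ -0.014493)
X + (A*((R(5) + 2)/(-4 - 5)))*(-21) = -1/69 - 2*(5 + 2)/(-4 - 5)*(-21) = -1/69 - 14/(-9)*(-21) = -1/69 - 14*(-1)/9*(-21) = -1/69 - 2*(-7/9)*(-21) = -1/69 + (14/9)*(-21) = -1/69 - 98/3 = -2255/69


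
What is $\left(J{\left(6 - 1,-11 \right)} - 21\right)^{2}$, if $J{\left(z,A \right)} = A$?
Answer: $1024$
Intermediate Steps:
$\left(J{\left(6 - 1,-11 \right)} - 21\right)^{2} = \left(-11 - 21\right)^{2} = \left(-32\right)^{2} = 1024$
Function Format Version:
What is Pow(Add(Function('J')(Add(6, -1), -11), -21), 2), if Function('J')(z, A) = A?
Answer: 1024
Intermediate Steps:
Pow(Add(Function('J')(Add(6, -1), -11), -21), 2) = Pow(Add(-11, -21), 2) = Pow(-32, 2) = 1024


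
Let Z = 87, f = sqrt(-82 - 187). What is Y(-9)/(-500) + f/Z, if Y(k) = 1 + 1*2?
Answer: -3/500 + I*sqrt(269)/87 ≈ -0.006 + 0.18852*I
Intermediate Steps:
Y(k) = 3 (Y(k) = 1 + 2 = 3)
f = I*sqrt(269) (f = sqrt(-269) = I*sqrt(269) ≈ 16.401*I)
Y(-9)/(-500) + f/Z = 3/(-500) + (I*sqrt(269))/87 = 3*(-1/500) + (I*sqrt(269))*(1/87) = -3/500 + I*sqrt(269)/87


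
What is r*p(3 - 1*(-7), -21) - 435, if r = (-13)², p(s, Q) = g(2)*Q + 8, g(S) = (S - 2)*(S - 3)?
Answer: 917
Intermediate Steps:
g(S) = (-3 + S)*(-2 + S) (g(S) = (-2 + S)*(-3 + S) = (-3 + S)*(-2 + S))
p(s, Q) = 8 (p(s, Q) = (6 + 2² - 5*2)*Q + 8 = (6 + 4 - 10)*Q + 8 = 0*Q + 8 = 0 + 8 = 8)
r = 169
r*p(3 - 1*(-7), -21) - 435 = 169*8 - 435 = 1352 - 435 = 917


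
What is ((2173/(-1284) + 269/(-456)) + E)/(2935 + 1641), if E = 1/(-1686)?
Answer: -31299449/62739485952 ≈ -0.00049888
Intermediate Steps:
E = -1/1686 ≈ -0.00059312
((2173/(-1284) + 269/(-456)) + E)/(2935 + 1641) = ((2173/(-1284) + 269/(-456)) - 1/1686)/(2935 + 1641) = ((2173*(-1/1284) + 269*(-1/456)) - 1/1686)/4576 = ((-2173/1284 - 269/456) - 1/1686)*(1/4576) = (-37119/16264 - 1/1686)*(1/4576) = -31299449/13710552*1/4576 = -31299449/62739485952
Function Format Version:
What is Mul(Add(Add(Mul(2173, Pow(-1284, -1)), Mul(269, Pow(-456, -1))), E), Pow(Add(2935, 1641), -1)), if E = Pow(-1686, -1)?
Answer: Rational(-31299449, 62739485952) ≈ -0.00049888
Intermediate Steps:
E = Rational(-1, 1686) ≈ -0.00059312
Mul(Add(Add(Mul(2173, Pow(-1284, -1)), Mul(269, Pow(-456, -1))), E), Pow(Add(2935, 1641), -1)) = Mul(Add(Add(Mul(2173, Pow(-1284, -1)), Mul(269, Pow(-456, -1))), Rational(-1, 1686)), Pow(Add(2935, 1641), -1)) = Mul(Add(Add(Mul(2173, Rational(-1, 1284)), Mul(269, Rational(-1, 456))), Rational(-1, 1686)), Pow(4576, -1)) = Mul(Add(Add(Rational(-2173, 1284), Rational(-269, 456)), Rational(-1, 1686)), Rational(1, 4576)) = Mul(Add(Rational(-37119, 16264), Rational(-1, 1686)), Rational(1, 4576)) = Mul(Rational(-31299449, 13710552), Rational(1, 4576)) = Rational(-31299449, 62739485952)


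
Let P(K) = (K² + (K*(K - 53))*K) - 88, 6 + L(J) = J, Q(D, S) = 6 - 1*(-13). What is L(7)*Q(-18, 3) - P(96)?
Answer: -405397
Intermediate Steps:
Q(D, S) = 19 (Q(D, S) = 6 + 13 = 19)
L(J) = -6 + J
P(K) = -88 + K² + K²*(-53 + K) (P(K) = (K² + (K*(-53 + K))*K) - 88 = (K² + K²*(-53 + K)) - 88 = -88 + K² + K²*(-53 + K))
L(7)*Q(-18, 3) - P(96) = (-6 + 7)*19 - (-88 + 96³ - 52*96²) = 1*19 - (-88 + 884736 - 52*9216) = 19 - (-88 + 884736 - 479232) = 19 - 1*405416 = 19 - 405416 = -405397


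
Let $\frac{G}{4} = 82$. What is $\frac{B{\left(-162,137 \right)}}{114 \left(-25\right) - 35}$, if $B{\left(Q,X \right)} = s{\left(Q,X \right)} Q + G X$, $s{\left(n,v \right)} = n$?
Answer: $- \frac{14236}{577} \approx -24.672$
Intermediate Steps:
$G = 328$ ($G = 4 \cdot 82 = 328$)
$B{\left(Q,X \right)} = Q^{2} + 328 X$ ($B{\left(Q,X \right)} = Q Q + 328 X = Q^{2} + 328 X$)
$\frac{B{\left(-162,137 \right)}}{114 \left(-25\right) - 35} = \frac{\left(-162\right)^{2} + 328 \cdot 137}{114 \left(-25\right) - 35} = \frac{26244 + 44936}{-2850 - 35} = \frac{71180}{-2885} = 71180 \left(- \frac{1}{2885}\right) = - \frac{14236}{577}$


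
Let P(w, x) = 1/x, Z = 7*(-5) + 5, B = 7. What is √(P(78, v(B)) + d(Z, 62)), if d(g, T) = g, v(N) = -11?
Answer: I*√3641/11 ≈ 5.4855*I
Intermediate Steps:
Z = -30 (Z = -35 + 5 = -30)
√(P(78, v(B)) + d(Z, 62)) = √(1/(-11) - 30) = √(-1/11 - 30) = √(-331/11) = I*√3641/11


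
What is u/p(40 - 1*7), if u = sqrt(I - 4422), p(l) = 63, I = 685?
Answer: I*sqrt(3737)/63 ≈ 0.97033*I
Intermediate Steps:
u = I*sqrt(3737) (u = sqrt(685 - 4422) = sqrt(-3737) = I*sqrt(3737) ≈ 61.131*I)
u/p(40 - 1*7) = (I*sqrt(3737))/63 = (I*sqrt(3737))*(1/63) = I*sqrt(3737)/63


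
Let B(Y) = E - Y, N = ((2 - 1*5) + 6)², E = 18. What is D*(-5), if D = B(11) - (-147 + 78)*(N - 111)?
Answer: 35155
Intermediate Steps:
N = 9 (N = ((2 - 5) + 6)² = (-3 + 6)² = 3² = 9)
B(Y) = 18 - Y
D = -7031 (D = (18 - 1*11) - (-147 + 78)*(9 - 111) = (18 - 11) - (-69)*(-102) = 7 - 1*7038 = 7 - 7038 = -7031)
D*(-5) = -7031*(-5) = 35155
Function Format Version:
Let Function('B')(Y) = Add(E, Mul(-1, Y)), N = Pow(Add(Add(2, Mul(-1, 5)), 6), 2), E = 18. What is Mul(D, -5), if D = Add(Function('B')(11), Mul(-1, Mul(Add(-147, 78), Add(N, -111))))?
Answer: 35155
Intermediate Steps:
N = 9 (N = Pow(Add(Add(2, -5), 6), 2) = Pow(Add(-3, 6), 2) = Pow(3, 2) = 9)
Function('B')(Y) = Add(18, Mul(-1, Y))
D = -7031 (D = Add(Add(18, Mul(-1, 11)), Mul(-1, Mul(Add(-147, 78), Add(9, -111)))) = Add(Add(18, -11), Mul(-1, Mul(-69, -102))) = Add(7, Mul(-1, 7038)) = Add(7, -7038) = -7031)
Mul(D, -5) = Mul(-7031, -5) = 35155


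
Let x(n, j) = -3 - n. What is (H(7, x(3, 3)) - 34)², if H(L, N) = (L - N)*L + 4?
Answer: 3721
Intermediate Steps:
H(L, N) = 4 + L*(L - N) (H(L, N) = L*(L - N) + 4 = 4 + L*(L - N))
(H(7, x(3, 3)) - 34)² = ((4 + 7² - 1*7*(-3 - 1*3)) - 34)² = ((4 + 49 - 1*7*(-3 - 3)) - 34)² = ((4 + 49 - 1*7*(-6)) - 34)² = ((4 + 49 + 42) - 34)² = (95 - 34)² = 61² = 3721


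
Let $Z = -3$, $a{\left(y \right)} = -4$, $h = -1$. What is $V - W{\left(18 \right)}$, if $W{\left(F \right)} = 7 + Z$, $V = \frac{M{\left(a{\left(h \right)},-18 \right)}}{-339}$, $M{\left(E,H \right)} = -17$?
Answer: $- \frac{1339}{339} \approx -3.9499$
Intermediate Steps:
$V = \frac{17}{339}$ ($V = - \frac{17}{-339} = \left(-17\right) \left(- \frac{1}{339}\right) = \frac{17}{339} \approx 0.050147$)
$W{\left(F \right)} = 4$ ($W{\left(F \right)} = 7 - 3 = 4$)
$V - W{\left(18 \right)} = \frac{17}{339} - 4 = - \frac{1339}{339}$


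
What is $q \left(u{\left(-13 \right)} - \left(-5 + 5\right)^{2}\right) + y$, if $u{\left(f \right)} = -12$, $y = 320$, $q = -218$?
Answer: $2936$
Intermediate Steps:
$q \left(u{\left(-13 \right)} - \left(-5 + 5\right)^{2}\right) + y = - 218 \left(-12 - \left(-5 + 5\right)^{2}\right) + 320 = - 218 \left(-12 - 0^{2}\right) + 320 = - 218 \left(-12 - 0\right) + 320 = - 218 \left(-12 + 0\right) + 320 = \left(-218\right) \left(-12\right) + 320 = 2616 + 320 = 2936$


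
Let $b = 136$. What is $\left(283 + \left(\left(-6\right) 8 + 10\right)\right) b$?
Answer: $33320$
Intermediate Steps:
$\left(283 + \left(\left(-6\right) 8 + 10\right)\right) b = \left(283 + \left(\left(-6\right) 8 + 10\right)\right) 136 = \left(283 + \left(-48 + 10\right)\right) 136 = \left(283 - 38\right) 136 = 245 \cdot 136 = 33320$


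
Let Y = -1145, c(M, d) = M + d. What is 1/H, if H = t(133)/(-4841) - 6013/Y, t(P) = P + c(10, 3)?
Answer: 5542945/28941763 ≈ 0.19152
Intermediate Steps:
t(P) = 13 + P (t(P) = P + (10 + 3) = P + 13 = 13 + P)
H = 28941763/5542945 (H = (13 + 133)/(-4841) - 6013/(-1145) = 146*(-1/4841) - 6013*(-1/1145) = -146/4841 + 6013/1145 = 28941763/5542945 ≈ 5.2214)
1/H = 1/(28941763/5542945) = 5542945/28941763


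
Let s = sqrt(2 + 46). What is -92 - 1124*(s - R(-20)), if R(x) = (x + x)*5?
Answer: -224892 - 4496*sqrt(3) ≈ -2.3268e+5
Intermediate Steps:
s = 4*sqrt(3) (s = sqrt(48) = 4*sqrt(3) ≈ 6.9282)
R(x) = 10*x (R(x) = (2*x)*5 = 10*x)
-92 - 1124*(s - R(-20)) = -92 - 1124*(4*sqrt(3) - 10*(-20)) = -92 - 1124*(4*sqrt(3) - 1*(-200)) = -92 - 1124*(4*sqrt(3) + 200) = -92 - 1124*(200 + 4*sqrt(3)) = -92 + (-224800 - 4496*sqrt(3)) = -224892 - 4496*sqrt(3)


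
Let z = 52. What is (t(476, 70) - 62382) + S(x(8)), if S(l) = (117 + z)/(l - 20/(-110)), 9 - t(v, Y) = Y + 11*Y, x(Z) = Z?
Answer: -5687311/90 ≈ -63192.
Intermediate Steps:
t(v, Y) = 9 - 12*Y (t(v, Y) = 9 - (Y + 11*Y) = 9 - 12*Y)
S(l) = 169/(2/11 + l) (S(l) = (117 + 52)/(l - 20/(-110)) = 169/(l - 20*(-1/110)) = 169/(l + 2/11) = 169/(2/11 + l))
(t(476, 70) - 62382) + S(x(8)) = ((9 - 12*70) - 62382) + 1859/(2 + 11*8) = ((9 - 840) - 62382) + 1859/(2 + 88) = (-831 - 62382) + 1859/90 = -63213 + 1859*(1/90) = -63213 + 1859/90 = -5687311/90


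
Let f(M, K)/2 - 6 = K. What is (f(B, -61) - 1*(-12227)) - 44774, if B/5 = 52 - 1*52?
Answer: -32657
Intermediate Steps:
B = 0 (B = 5*(52 - 1*52) = 5*(52 - 52) = 5*0 = 0)
f(M, K) = 12 + 2*K
(f(B, -61) - 1*(-12227)) - 44774 = ((12 + 2*(-61)) - 1*(-12227)) - 44774 = ((12 - 122) + 12227) - 44774 = (-110 + 12227) - 44774 = 12117 - 44774 = -32657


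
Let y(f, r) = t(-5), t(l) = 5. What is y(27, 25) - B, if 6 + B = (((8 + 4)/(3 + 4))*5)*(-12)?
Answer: 797/7 ≈ 113.86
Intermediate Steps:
y(f, r) = 5
B = -762/7 (B = -6 + (((8 + 4)/(3 + 4))*5)*(-12) = -6 + ((12/7)*5)*(-12) = -6 + (60/7)*(-12) = -6 - 720/7 = -762/7 ≈ -108.86)
y(27, 25) - B = 5 - 1*(-762/7) = 5 + 762/7 = 797/7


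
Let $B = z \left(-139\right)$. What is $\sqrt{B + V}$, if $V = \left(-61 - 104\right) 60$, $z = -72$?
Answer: $6 \sqrt{3} \approx 10.392$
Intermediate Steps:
$B = 10008$ ($B = \left(-72\right) \left(-139\right) = 10008$)
$V = -9900$ ($V = \left(-165\right) 60 = -9900$)
$\sqrt{B + V} = \sqrt{10008 - 9900} = \sqrt{108} = 6 \sqrt{3}$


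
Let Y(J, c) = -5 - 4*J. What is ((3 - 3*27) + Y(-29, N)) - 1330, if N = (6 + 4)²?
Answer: -1297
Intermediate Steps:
N = 100 (N = 10² = 100)
((3 - 3*27) + Y(-29, N)) - 1330 = ((3 - 3*27) + (-5 - 4*(-29))) - 1330 = ((3 - 81) + (-5 + 116)) - 1330 = (-78 + 111) - 1330 = 33 - 1330 = -1297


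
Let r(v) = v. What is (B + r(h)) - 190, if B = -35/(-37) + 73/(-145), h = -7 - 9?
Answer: -1102816/5365 ≈ -205.56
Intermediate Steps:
h = -16
B = 2374/5365 (B = -35*(-1/37) + 73*(-1/145) = 35/37 - 73/145 = 2374/5365 ≈ 0.44250)
(B + r(h)) - 190 = (2374/5365 - 16) - 190 = -83466/5365 - 190 = -1102816/5365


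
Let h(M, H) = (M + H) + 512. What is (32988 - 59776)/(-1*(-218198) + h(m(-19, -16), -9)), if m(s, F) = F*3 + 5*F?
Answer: -26788/218573 ≈ -0.12256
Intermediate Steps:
m(s, F) = 8*F (m(s, F) = 3*F + 5*F = 8*F)
h(M, H) = 512 + H + M (h(M, H) = (H + M) + 512 = 512 + H + M)
(32988 - 59776)/(-1*(-218198) + h(m(-19, -16), -9)) = (32988 - 59776)/(-1*(-218198) + (512 - 9 + 8*(-16))) = -26788/(218198 + (512 - 9 - 128)) = -26788/(218198 + 375) = -26788/218573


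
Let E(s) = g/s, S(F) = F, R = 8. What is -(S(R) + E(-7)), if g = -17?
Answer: -73/7 ≈ -10.429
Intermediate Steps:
E(s) = -17/s
-(S(R) + E(-7)) = -(8 - 17/(-7)) = -(8 - 17*(-1/7)) = -(8 + 17/7) = -1*73/7 = -73/7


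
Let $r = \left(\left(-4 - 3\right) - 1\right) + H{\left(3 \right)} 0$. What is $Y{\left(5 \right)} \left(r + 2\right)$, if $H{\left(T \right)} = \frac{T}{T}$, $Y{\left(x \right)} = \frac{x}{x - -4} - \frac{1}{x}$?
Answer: $- \frac{32}{15} \approx -2.1333$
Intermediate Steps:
$Y{\left(x \right)} = - \frac{1}{x} + \frac{x}{4 + x}$ ($Y{\left(x \right)} = \frac{x}{x + 4} - \frac{1}{x} = \frac{x}{4 + x} - \frac{1}{x} = - \frac{1}{x} + \frac{x}{4 + x}$)
$H{\left(T \right)} = 1$
$r = -8$ ($r = \left(\left(-4 - 3\right) - 1\right) + 1 \cdot 0 = \left(-7 - 1\right) + 0 = -8 + 0 = -8$)
$Y{\left(5 \right)} \left(r + 2\right) = \frac{-4 + 5^{2} - 5}{5 \left(4 + 5\right)} \left(-8 + 2\right) = \frac{-4 + 25 - 5}{5 \cdot 9} \left(-6\right) = \frac{1}{5} \cdot \frac{1}{9} \cdot 16 \left(-6\right) = \frac{16}{45} \left(-6\right) = - \frac{32}{15}$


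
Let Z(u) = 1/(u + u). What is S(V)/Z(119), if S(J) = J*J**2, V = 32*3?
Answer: 210567168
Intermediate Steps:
V = 96
Z(u) = 1/(2*u)
S(J) = J**3
S(V)/Z(119) = 96**3/(((1/2)/119)) = 884736/(((1/2)*(1/119))) = 884736/(1/238) = 884736*238 = 210567168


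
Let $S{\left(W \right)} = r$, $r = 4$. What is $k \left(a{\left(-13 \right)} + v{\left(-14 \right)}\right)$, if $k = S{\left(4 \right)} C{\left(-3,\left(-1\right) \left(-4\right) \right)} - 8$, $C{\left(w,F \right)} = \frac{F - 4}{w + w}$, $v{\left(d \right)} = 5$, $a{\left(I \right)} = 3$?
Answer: $-64$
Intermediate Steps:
$S{\left(W \right)} = 4$
$C{\left(w,F \right)} = \frac{-4 + F}{2 w}$
$k = -8$ ($k = 4 \frac{-4 - -4}{2 \left(-3\right)} - 8 = 4 \cdot \frac{1}{2} \left(- \frac{1}{3}\right) \left(-4 + 4\right) - 8 = 4 \cdot \frac{1}{2} \left(- \frac{1}{3}\right) 0 - 8 = 4 \cdot 0 - 8 = 0 - 8 = -8$)
$k \left(a{\left(-13 \right)} + v{\left(-14 \right)}\right) = - 8 \left(3 + 5\right) = \left(-8\right) 8 = -64$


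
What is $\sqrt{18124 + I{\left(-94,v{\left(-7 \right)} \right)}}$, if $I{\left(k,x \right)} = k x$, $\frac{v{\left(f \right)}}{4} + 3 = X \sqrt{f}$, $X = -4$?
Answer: $2 \sqrt{4813 + 376 i \sqrt{7}} \approx 139.48 + 14.264 i$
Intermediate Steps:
$v{\left(f \right)} = -12 - 16 \sqrt{f}$ ($v{\left(f \right)} = -12 + 4 \left(- 4 \sqrt{f}\right) = -12 - 16 \sqrt{f}$)
$\sqrt{18124 + I{\left(-94,v{\left(-7 \right)} \right)}} = \sqrt{18124 - 94 \left(-12 - 16 \sqrt{-7}\right)} = \sqrt{18124 - 94 \left(-12 - 16 i \sqrt{7}\right)} = \sqrt{18124 + \left(1128 + 1504 i \sqrt{7}\right)} = \sqrt{19252 + 1504 i \sqrt{7}}$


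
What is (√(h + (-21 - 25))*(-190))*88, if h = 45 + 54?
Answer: -16720*√53 ≈ -1.2172e+5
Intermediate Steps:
h = 99
(√(h + (-21 - 25))*(-190))*88 = (√(99 + (-21 - 25))*(-190))*88 = (√(99 - 46)*(-190))*88 = (√53*(-190))*88 = -190*√53*88 = -16720*√53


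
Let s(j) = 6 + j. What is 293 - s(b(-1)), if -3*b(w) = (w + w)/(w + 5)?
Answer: 1721/6 ≈ 286.83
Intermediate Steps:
b(w) = -2*w/(3*(5 + w)) (b(w) = -(w + w)/(3*(w + 5)) = -2*w/(3*(5 + w)))
293 - s(b(-1)) = 293 - (6 - 2*(-1)/(15 + 3*(-1))) = 293 - (6 - 2*(-1)/(15 - 3)) = 293 - (6 - 2*(-1)/12) = 293 - (6 - 2*(-1)*1/12) = 293 - (6 + 1/6) = 293 - 1*37/6 = 293 - 37/6 = 1721/6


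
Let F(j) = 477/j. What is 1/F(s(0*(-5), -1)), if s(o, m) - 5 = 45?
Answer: 50/477 ≈ 0.10482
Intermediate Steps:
s(o, m) = 50 (s(o, m) = 5 + 45 = 50)
1/F(s(0*(-5), -1)) = 1/(477/50) = 50/477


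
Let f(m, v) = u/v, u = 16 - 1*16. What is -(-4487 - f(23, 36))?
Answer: 4487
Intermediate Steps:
u = 0 (u = 16 - 16 = 0)
f(m, v) = 0 (f(m, v) = 0/v = 0)
-(-4487 - f(23, 36)) = -(-4487 - 1*0) = -(-4487 + 0) = -1*(-4487) = 4487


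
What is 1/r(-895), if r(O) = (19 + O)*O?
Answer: 1/784020 ≈ 1.2755e-6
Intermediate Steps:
r(O) = O*(19 + O)
1/r(-895) = 1/(-895*(19 - 895)) = 1/(-895*(-876)) = 1/784020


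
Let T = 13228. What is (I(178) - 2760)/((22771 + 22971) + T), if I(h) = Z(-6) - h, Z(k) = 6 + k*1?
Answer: -1469/29485 ≈ -0.049822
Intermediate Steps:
Z(k) = 6 + k
I(h) = -h (I(h) = (6 - 6) - h = 0 - h = -h)
(I(178) - 2760)/((22771 + 22971) + T) = (-1*178 - 2760)/((22771 + 22971) + 13228) = (-178 - 2760)/(45742 + 13228) = -2938/58970 = -2938*1/58970 = -1469/29485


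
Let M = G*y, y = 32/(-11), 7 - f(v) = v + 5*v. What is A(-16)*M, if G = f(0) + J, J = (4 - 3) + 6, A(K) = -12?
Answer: 5376/11 ≈ 488.73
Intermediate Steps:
J = 7 (J = 1 + 6 = 7)
f(v) = 7 - 6*v (f(v) = 7 - (v + 5*v) = 7 - 6*v)
G = 14 (G = (7 - 6*0) + 7 = (7 + 0) + 7 = 7 + 7 = 14)
y = -32/11 (y = 32*(-1/11) = -32/11 ≈ -2.9091)
M = -448/11 (M = 14*(-32/11) = -448/11 ≈ -40.727)
A(-16)*M = -12*(-448/11) = 5376/11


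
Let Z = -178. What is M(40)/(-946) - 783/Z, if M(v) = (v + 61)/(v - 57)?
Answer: 3152546/715649 ≈ 4.4052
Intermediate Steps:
M(v) = (61 + v)/(-57 + v)
M(40)/(-946) - 783/Z = ((61 + 40)/(-57 + 40))/(-946) - 783/(-178) = (101/(-17))*(-1/946) - 783*(-1/178) = -1/17*101*(-1/946) + 783/178 = -101/17*(-1/946) + 783/178 = 101/16082 + 783/178 = 3152546/715649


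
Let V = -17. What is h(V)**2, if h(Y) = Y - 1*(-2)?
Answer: 225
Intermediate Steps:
h(Y) = 2 + Y (h(Y) = Y + 2 = 2 + Y)
h(V)**2 = (2 - 17)**2 = (-15)**2 = 225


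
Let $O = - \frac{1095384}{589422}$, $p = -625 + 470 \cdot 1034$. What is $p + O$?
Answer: $\frac{47679636571}{98237} \approx 4.8535 \cdot 10^{5}$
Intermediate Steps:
$p = 485355$ ($p = -625 + 485980 = 485355$)
$O = - \frac{182564}{98237}$ ($O = \left(-1095384\right) \frac{1}{589422} = - \frac{182564}{98237} \approx -1.8584$)
$p + O = 485355 - \frac{182564}{98237} = \frac{47679636571}{98237}$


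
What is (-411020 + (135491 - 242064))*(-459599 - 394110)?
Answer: 441873802437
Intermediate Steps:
(-411020 + (135491 - 242064))*(-459599 - 394110) = (-411020 - 106573)*(-853709) = -517593*(-853709) = 441873802437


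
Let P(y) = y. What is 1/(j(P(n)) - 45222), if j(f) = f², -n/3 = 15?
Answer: -1/43197 ≈ -2.3150e-5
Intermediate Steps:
n = -45 (n = -3*15 = -45)
1/(j(P(n)) - 45222) = 1/((-45)² - 45222) = 1/(2025 - 45222) = 1/(-43197) = -1/43197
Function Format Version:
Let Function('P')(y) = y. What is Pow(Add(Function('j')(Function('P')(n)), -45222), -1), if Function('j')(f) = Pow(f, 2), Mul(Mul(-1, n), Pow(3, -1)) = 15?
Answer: Rational(-1, 43197) ≈ -2.3150e-5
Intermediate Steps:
n = -45 (n = Mul(-3, 15) = -45)
Pow(Add(Function('j')(Function('P')(n)), -45222), -1) = Pow(Add(Pow(-45, 2), -45222), -1) = Pow(Add(2025, -45222), -1) = Pow(-43197, -1) = Rational(-1, 43197)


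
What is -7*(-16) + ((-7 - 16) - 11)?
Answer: 78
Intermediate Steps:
-7*(-16) + ((-7 - 16) - 11) = 112 + (-23 - 11) = 112 - 34 = 78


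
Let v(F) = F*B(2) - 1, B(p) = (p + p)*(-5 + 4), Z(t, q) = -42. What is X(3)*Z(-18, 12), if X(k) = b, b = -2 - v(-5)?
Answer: 882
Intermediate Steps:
B(p) = -2*p (B(p) = (2*p)*(-1) = -2*p)
v(F) = -1 - 4*F (v(F) = F*(-2*2) - 1 = F*(-4) - 1 = -4*F - 1 = -1 - 4*F)
b = -21 (b = -2 - (-1 - 4*(-5)) = -2 - (-1 + 20) = -2 - 1*19 = -2 - 19 = -21)
X(k) = -21
X(3)*Z(-18, 12) = -21*(-42) = 882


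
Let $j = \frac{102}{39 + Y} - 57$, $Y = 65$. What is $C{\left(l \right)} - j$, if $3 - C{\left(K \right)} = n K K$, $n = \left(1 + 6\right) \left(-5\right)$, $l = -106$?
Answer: $\frac{20452589}{52} \approx 3.9332 \cdot 10^{5}$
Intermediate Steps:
$n = -35$ ($n = 7 \left(-5\right) = -35$)
$C{\left(K \right)} = 3 + 35 K^{2}$ ($C{\left(K \right)} = 3 - - 35 K K = 3 - - 35 K^{2} = 3 + 35 K^{2}$)
$j = - \frac{2913}{52}$ ($j = \frac{102}{39 + 65} - 57 = \frac{102}{104} - 57 = 102 \cdot \frac{1}{104} - 57 = \frac{51}{52} - 57 = - \frac{2913}{52} \approx -56.019$)
$C{\left(l \right)} - j = \left(3 + 35 \left(-106\right)^{2}\right) - - \frac{2913}{52} = \left(3 + 35 \cdot 11236\right) + \frac{2913}{52} = \left(3 + 393260\right) + \frac{2913}{52} = 393263 + \frac{2913}{52} = \frac{20452589}{52}$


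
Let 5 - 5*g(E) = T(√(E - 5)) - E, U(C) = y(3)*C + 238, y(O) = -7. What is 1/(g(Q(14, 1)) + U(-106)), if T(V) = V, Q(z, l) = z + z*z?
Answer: 5115/5232604 + √205/5232604 ≈ 0.00098026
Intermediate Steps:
Q(z, l) = z + z²
U(C) = 238 - 7*C (U(C) = -7*C + 238 = 238 - 7*C)
g(E) = 1 - √(-5 + E)/5 + E/5 (g(E) = 1 - (√(E - 5) - E)/5 = 1 - (√(-5 + E) - E)/5 = 1 + (-√(-5 + E)/5 + E/5) = 1 - √(-5 + E)/5 + E/5)
1/(g(Q(14, 1)) + U(-106)) = 1/((1 - √(-5 + 14*(1 + 14))/5 + (14*(1 + 14))/5) + (238 - 7*(-106))) = 1/((1 - √(-5 + 14*15)/5 + (14*15)/5) + (238 + 742)) = 1/((1 - √(-5 + 210)/5 + (⅕)*210) + 980) = 1/((1 - √205/5 + 42) + 980) = 1/((43 - √205/5) + 980) = 1/(1023 - √205/5)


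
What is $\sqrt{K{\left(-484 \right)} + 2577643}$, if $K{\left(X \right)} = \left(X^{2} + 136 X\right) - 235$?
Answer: $4 \sqrt{171615} \approx 1657.1$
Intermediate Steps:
$K{\left(X \right)} = -235 + X^{2} + 136 X$
$\sqrt{K{\left(-484 \right)} + 2577643} = \sqrt{\left(-235 + \left(-484\right)^{2} + 136 \left(-484\right)\right) + 2577643} = \sqrt{\left(-235 + 234256 - 65824\right) + 2577643} = \sqrt{168197 + 2577643} = \sqrt{2745840} = 4 \sqrt{171615}$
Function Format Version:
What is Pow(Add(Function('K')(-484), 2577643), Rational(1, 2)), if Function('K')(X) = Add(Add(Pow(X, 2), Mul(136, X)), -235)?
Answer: Mul(4, Pow(171615, Rational(1, 2))) ≈ 1657.1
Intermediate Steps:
Function('K')(X) = Add(-235, Pow(X, 2), Mul(136, X))
Pow(Add(Function('K')(-484), 2577643), Rational(1, 2)) = Pow(Add(Add(-235, Pow(-484, 2), Mul(136, -484)), 2577643), Rational(1, 2)) = Pow(Add(Add(-235, 234256, -65824), 2577643), Rational(1, 2)) = Pow(Add(168197, 2577643), Rational(1, 2)) = Pow(2745840, Rational(1, 2)) = Mul(4, Pow(171615, Rational(1, 2)))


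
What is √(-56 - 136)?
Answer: 8*I*√3 ≈ 13.856*I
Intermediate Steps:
√(-56 - 136) = √(-192) = 8*I*√3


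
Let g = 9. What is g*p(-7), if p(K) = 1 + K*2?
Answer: -117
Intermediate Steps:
p(K) = 1 + 2*K
g*p(-7) = 9*(1 + 2*(-7)) = 9*(1 - 14) = 9*(-13) = -117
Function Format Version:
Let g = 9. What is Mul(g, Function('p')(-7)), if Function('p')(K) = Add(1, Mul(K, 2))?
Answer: -117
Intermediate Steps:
Function('p')(K) = Add(1, Mul(2, K))
Mul(g, Function('p')(-7)) = Mul(9, Add(1, Mul(2, -7))) = Mul(9, Add(1, -14)) = Mul(9, -13) = -117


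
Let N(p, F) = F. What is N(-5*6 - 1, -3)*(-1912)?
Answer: 5736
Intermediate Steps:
N(-5*6 - 1, -3)*(-1912) = -3*(-1912) = 5736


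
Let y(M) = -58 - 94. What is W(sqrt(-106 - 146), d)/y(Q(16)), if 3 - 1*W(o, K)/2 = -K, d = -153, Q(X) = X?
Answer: 75/38 ≈ 1.9737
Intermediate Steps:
W(o, K) = 6 + 2*K (W(o, K) = 6 - (-2)*K = 6 + 2*K)
y(M) = -152
W(sqrt(-106 - 146), d)/y(Q(16)) = (6 + 2*(-153))/(-152) = (6 - 306)*(-1/152) = -300*(-1/152) = 75/38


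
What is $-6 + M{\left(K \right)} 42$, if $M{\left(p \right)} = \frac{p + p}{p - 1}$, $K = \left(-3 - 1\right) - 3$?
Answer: $\frac{135}{2} \approx 67.5$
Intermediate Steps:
$K = -7$ ($K = -4 - 3 = -7$)
$M{\left(p \right)} = \frac{2 p}{-1 + p}$
$-6 + M{\left(K \right)} 42 = -6 + 2 \left(-7\right) \frac{1}{-1 - 7} \cdot 42 = -6 + 2 \left(-7\right) \frac{1}{-8} \cdot 42 = -6 + 2 \left(-7\right) \left(- \frac{1}{8}\right) 42 = -6 + \frac{7}{4} \cdot 42 = -6 + \frac{147}{2} = \frac{135}{2}$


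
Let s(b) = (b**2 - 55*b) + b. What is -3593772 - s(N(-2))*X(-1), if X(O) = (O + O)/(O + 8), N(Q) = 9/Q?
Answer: -50311755/14 ≈ -3.5937e+6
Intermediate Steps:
X(O) = 2*O/(8 + O) (X(O) = (2*O)/(8 + O) = 2*O/(8 + O))
s(b) = b**2 - 54*b
-3593772 - s(N(-2))*X(-1) = -3593772 - (9/(-2))*(-54 + 9/(-2))*2*(-1)/(8 - 1) = -3593772 - (9*(-1/2))*(-54 + 9*(-1/2))*2*(-1)/7 = -3593772 - (-9*(-54 - 9/2)/2)*2*(-1)*(1/7) = -3593772 - (-9/2*(-117/2))*(-2)/7 = -3593772 - 1053*(-2)/(4*7) = -3593772 - 1*(-1053/14) = -3593772 + 1053/14 = -50311755/14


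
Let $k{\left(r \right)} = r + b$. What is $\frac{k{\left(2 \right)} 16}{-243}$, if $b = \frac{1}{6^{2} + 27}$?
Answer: $- \frac{2032}{15309} \approx -0.13273$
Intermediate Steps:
$b = \frac{1}{63}$ ($b = \frac{1}{36 + 27} = \frac{1}{63} \approx 0.015873$)
$k{\left(r \right)} = \frac{1}{63} + r$ ($k{\left(r \right)} = r + \frac{1}{63} = \frac{1}{63} + r$)
$\frac{k{\left(2 \right)} 16}{-243} = \frac{\left(\frac{1}{63} + 2\right) 16}{-243} = \frac{127}{63} \cdot 16 \left(- \frac{1}{243}\right) = \frac{2032}{63} \left(- \frac{1}{243}\right) = - \frac{2032}{15309}$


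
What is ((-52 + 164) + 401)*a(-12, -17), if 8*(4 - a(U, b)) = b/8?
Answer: 140049/64 ≈ 2188.3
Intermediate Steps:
a(U, b) = 4 - b/64 (a(U, b) = 4 - b/(8*8) = 4 - b/64)
((-52 + 164) + 401)*a(-12, -17) = ((-52 + 164) + 401)*(4 - 1/64*(-17)) = (112 + 401)*(4 + 17/64) = 513*(273/64) = 140049/64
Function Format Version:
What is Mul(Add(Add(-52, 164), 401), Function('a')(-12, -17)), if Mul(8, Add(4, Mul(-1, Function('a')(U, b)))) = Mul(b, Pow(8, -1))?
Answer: Rational(140049, 64) ≈ 2188.3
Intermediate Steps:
Function('a')(U, b) = Add(4, Mul(Rational(-1, 64), b)) (Function('a')(U, b) = Add(4, Mul(Rational(-1, 8), Mul(b, Pow(8, -1)))) = Add(4, Mul(Rational(-1, 8), Mul(b, Rational(1, 8)))) = Add(4, Mul(Rational(-1, 8), Mul(Rational(1, 8), b))) = Add(4, Mul(Rational(-1, 64), b)))
Mul(Add(Add(-52, 164), 401), Function('a')(-12, -17)) = Mul(Add(Add(-52, 164), 401), Add(4, Mul(Rational(-1, 64), -17))) = Mul(Add(112, 401), Add(4, Rational(17, 64))) = Mul(513, Rational(273, 64)) = Rational(140049, 64)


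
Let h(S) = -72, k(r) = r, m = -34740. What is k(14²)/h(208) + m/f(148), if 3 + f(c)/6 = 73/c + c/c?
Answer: 15413633/4014 ≈ 3840.0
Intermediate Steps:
f(c) = -12 + 438/c (f(c) = -18 + 6*(73/c + c/c) = -18 + 6*(73/c + 1) = -18 + 6*(1 + 73/c) = -18 + (6 + 438/c) = -12 + 438/c)
k(14²)/h(208) + m/f(148) = 14²/(-72) - 34740/(-12 + 438/148) = 196*(-1/72) - 34740/(-12 + 438*(1/148)) = -49/18 - 34740/(-12 + 219/74) = -49/18 - 34740/(-669/74) = -49/18 - 34740*(-74/669) = -49/18 + 856920/223 = 15413633/4014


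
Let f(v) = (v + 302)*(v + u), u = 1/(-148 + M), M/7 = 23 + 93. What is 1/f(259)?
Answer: 664/96479097 ≈ 6.8823e-6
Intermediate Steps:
M = 812 (M = 7*(23 + 93) = 7*116 = 812)
u = 1/664 (u = 1/(-148 + 812) = 1/664 ≈ 0.0015060)
f(v) = (302 + v)*(1/664 + v) (f(v) = (v + 302)*(v + 1/664) = (302 + v)*(1/664 + v))
1/f(259) = 1/(151/332 + 259² + (200529/664)*259) = 1/(151/332 + 67081 + 51937011/664) = 1/(96479097/664) = 664/96479097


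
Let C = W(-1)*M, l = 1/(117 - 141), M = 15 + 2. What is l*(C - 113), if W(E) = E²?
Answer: 4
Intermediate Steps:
M = 17
l = -1/24 (l = 1/(-24) = -1/24 ≈ -0.041667)
C = 17 (C = (-1)²*17 = 1*17 = 17)
l*(C - 113) = -(17 - 113)/24 = -1/24*(-96) = 4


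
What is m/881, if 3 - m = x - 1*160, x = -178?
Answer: 341/881 ≈ 0.38706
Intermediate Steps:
m = 341 (m = 3 - (-178 - 1*160) = 3 - (-178 - 160) = 3 - 1*(-338) = 3 + 338 = 341)
m/881 = 341/881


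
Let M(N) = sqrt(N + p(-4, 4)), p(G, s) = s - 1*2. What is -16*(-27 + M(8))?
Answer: 432 - 16*sqrt(10) ≈ 381.40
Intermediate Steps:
p(G, s) = -2 + s (p(G, s) = s - 2 = -2 + s)
M(N) = sqrt(2 + N) (M(N) = sqrt(N + (-2 + 4)) = sqrt(N + 2) = sqrt(2 + N))
-16*(-27 + M(8)) = -16*(-27 + sqrt(2 + 8)) = -16*(-27 + sqrt(10)) = 432 - 16*sqrt(10)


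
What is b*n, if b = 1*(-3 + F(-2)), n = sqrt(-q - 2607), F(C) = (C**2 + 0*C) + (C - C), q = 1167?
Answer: I*sqrt(3774) ≈ 61.433*I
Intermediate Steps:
F(C) = C**2 (F(C) = (C**2 + 0) + 0 = C**2 + 0 = C**2)
n = I*sqrt(3774) (n = sqrt(-1*1167 - 2607) = sqrt(-1167 - 2607) = sqrt(-3774) = I*sqrt(3774) ≈ 61.433*I)
b = 1 (b = 1*(-3 + (-2)**2) = 1*(-3 + 4) = 1*1 = 1)
b*n = 1*(I*sqrt(3774)) = I*sqrt(3774)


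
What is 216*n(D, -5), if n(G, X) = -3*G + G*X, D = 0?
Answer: 0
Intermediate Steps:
216*n(D, -5) = 216*(0*(-3 - 5)) = 216*(0*(-8)) = 216*0 = 0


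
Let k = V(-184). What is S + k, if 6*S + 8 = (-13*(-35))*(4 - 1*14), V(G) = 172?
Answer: -1763/3 ≈ -587.67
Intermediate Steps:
k = 172
S = -2279/3 (S = -4/3 + ((-13*(-35))*(4 - 1*14))/6 = -4/3 + (455*(4 - 14))/6 = -4/3 + (455*(-10))/6 = -4/3 + (⅙)*(-4550) = -4/3 - 2275/3 = -2279/3 ≈ -759.67)
S + k = -2279/3 + 172 = -1763/3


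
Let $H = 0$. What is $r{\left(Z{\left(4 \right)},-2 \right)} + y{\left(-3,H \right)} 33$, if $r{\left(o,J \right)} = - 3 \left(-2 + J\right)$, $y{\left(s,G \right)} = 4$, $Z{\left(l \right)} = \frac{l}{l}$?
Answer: $144$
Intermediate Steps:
$Z{\left(l \right)} = 1$
$r{\left(o,J \right)} = 6 - 3 J$
$r{\left(Z{\left(4 \right)},-2 \right)} + y{\left(-3,H \right)} 33 = \left(6 - -6\right) + 4 \cdot 33 = \left(6 + 6\right) + 132 = 12 + 132 = 144$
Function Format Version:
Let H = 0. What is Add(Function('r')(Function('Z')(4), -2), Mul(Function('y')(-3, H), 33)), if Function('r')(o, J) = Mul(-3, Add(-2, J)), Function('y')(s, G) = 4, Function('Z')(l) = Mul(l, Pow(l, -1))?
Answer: 144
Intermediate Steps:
Function('Z')(l) = 1
Function('r')(o, J) = Add(6, Mul(-3, J))
Add(Function('r')(Function('Z')(4), -2), Mul(Function('y')(-3, H), 33)) = Add(Add(6, Mul(-3, -2)), Mul(4, 33)) = Add(Add(6, 6), 132) = Add(12, 132) = 144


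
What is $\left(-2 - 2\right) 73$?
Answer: $-292$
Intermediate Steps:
$\left(-2 - 2\right) 73 = \left(-4\right) 73 = -292$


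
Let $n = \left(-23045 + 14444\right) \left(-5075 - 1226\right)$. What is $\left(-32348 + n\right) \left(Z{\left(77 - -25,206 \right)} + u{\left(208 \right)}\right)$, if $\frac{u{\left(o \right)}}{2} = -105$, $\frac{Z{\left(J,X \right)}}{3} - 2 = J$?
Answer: $5524580406$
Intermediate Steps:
$Z{\left(J,X \right)} = 6 + 3 J$
$n = 54194901$ ($n = \left(-8601\right) \left(-6301\right) = 54194901$)
$u{\left(o \right)} = -210$ ($u{\left(o \right)} = 2 \left(-105\right) = -210$)
$\left(-32348 + n\right) \left(Z{\left(77 - -25,206 \right)} + u{\left(208 \right)}\right) = \left(-32348 + 54194901\right) \left(\left(6 + 3 \left(77 - -25\right)\right) - 210\right) = 54162553 \left(\left(6 + 3 \left(77 + 25\right)\right) - 210\right) = 54162553 \left(\left(6 + 3 \cdot 102\right) - 210\right) = 54162553 \left(\left(6 + 306\right) - 210\right) = 54162553 \left(312 - 210\right) = 54162553 \cdot 102 = 5524580406$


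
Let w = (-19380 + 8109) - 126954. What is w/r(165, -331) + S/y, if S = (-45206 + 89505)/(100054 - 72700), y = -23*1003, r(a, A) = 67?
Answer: -87224045376883/42278971542 ≈ -2063.1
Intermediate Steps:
y = -23069
w = -138225 (w = -11271 - 126954 = -138225)
S = 44299/27354 ≈ 1.6195
w/r(165, -331) + S/y = -138225/67 + (44299/27354)/(-23069) = -138225*1/67 + (44299/27354)*(-1/23069) = -138225/67 - 44299/631029426 = -87224045376883/42278971542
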